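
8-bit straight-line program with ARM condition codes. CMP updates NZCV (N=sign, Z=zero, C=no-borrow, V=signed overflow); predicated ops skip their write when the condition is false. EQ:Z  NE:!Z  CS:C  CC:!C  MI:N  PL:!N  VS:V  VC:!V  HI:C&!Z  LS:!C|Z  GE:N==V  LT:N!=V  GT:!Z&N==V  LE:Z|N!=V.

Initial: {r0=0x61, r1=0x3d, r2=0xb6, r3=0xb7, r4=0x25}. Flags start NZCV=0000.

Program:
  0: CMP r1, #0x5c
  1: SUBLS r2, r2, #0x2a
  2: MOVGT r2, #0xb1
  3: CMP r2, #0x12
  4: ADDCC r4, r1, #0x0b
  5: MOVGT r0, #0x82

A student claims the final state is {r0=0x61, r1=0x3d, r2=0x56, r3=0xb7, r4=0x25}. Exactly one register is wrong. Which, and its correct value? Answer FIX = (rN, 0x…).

0: ✓ CMP  NZCV=1000
1: ✓ SUBLS  r2←0x8c
2: · MOVGT
3: ✓ CMP  NZCV=0011
4: · ADDCC
5: · MOVGT

FIX = (r2, 0x8c)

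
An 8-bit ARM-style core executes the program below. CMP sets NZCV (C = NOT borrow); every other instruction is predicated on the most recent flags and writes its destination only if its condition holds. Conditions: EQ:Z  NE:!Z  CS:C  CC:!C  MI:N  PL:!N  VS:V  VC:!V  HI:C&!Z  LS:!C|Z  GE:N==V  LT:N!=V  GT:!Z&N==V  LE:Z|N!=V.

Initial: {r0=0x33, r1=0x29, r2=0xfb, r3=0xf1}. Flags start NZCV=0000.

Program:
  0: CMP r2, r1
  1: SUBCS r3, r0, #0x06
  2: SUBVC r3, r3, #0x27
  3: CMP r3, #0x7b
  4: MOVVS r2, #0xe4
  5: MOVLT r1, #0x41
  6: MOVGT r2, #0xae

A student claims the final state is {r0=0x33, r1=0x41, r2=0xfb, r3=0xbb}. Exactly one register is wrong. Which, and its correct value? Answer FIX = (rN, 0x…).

0: ✓ CMP  NZCV=1010
1: ✓ SUBCS  r3←0x2d
2: ✓ SUBVC  r3←0x06
3: ✓ CMP  NZCV=1000
4: · MOVVS
5: ✓ MOVLT  r1←0x41
6: · MOVGT

FIX = (r3, 0x06)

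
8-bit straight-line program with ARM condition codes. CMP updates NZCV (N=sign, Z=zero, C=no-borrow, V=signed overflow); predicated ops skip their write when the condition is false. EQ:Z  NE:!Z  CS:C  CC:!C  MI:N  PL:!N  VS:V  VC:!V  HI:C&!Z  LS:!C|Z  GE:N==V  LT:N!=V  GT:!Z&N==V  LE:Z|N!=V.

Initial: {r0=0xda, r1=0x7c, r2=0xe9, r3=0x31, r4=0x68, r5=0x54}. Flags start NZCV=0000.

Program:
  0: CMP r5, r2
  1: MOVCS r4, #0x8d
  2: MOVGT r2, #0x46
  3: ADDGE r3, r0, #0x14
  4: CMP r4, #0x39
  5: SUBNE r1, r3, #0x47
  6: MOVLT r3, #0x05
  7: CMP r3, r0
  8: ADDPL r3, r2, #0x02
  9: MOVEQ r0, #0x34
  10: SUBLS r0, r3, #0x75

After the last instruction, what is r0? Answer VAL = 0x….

[0] flags=0000 → (cmp)
[1] flags=0000 CS?F → skip
[2] flags=0000 GT?T → r2=0x46
[3] flags=0000 GE?T → r3=0xee
[4] flags=0010 → (cmp)
[5] flags=0010 NE?T → r1=0xa7
[6] flags=0010 LT?F → skip
[7] flags=0010 → (cmp)
[8] flags=0010 PL?T → r3=0x48
[9] flags=0010 EQ?F → skip
[10] flags=0010 LS?F → skip

VAL = 0xda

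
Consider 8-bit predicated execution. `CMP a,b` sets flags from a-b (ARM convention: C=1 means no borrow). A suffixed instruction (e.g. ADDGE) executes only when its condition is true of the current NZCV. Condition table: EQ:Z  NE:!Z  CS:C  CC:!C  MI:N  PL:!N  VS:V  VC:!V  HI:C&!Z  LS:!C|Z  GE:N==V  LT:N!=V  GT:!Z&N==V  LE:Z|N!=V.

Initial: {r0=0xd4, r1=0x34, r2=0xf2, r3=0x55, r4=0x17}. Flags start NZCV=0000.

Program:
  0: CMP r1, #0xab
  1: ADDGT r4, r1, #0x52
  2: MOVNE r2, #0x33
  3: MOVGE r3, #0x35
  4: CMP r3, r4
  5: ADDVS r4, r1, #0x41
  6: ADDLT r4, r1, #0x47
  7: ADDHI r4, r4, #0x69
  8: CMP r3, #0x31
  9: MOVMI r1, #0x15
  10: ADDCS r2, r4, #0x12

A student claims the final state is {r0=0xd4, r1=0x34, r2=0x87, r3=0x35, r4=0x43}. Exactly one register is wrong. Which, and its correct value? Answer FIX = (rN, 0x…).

FIX = (r4, 0x75)

[0] flags=1001 → (cmp)
[1] flags=1001 GT?T → r4=0x86
[2] flags=1001 NE?T → r2=0x33
[3] flags=1001 GE?T → r3=0x35
[4] flags=1001 → (cmp)
[5] flags=1001 VS?T → r4=0x75
[6] flags=1001 LT?F → skip
[7] flags=1001 HI?F → skip
[8] flags=0010 → (cmp)
[9] flags=0010 MI?F → skip
[10] flags=0010 CS?T → r2=0x87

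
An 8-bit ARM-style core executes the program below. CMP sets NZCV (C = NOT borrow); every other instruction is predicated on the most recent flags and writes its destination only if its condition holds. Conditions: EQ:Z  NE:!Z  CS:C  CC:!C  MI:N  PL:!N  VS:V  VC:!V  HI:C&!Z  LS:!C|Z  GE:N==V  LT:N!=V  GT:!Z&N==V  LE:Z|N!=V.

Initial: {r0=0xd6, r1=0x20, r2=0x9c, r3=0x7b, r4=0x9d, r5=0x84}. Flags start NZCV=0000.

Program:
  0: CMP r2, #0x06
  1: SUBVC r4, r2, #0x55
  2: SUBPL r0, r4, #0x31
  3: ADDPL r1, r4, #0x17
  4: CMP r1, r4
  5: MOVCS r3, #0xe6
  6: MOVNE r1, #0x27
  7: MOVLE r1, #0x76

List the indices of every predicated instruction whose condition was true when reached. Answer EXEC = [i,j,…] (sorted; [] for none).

EXEC = [1,6,7]

[0] flags=1010 → (cmp)
[1] flags=1010 VC?T → r4=0x47
[2] flags=1010 PL?F → skip
[3] flags=1010 PL?F → skip
[4] flags=1000 → (cmp)
[5] flags=1000 CS?F → skip
[6] flags=1000 NE?T → r1=0x27
[7] flags=1000 LE?T → r1=0x76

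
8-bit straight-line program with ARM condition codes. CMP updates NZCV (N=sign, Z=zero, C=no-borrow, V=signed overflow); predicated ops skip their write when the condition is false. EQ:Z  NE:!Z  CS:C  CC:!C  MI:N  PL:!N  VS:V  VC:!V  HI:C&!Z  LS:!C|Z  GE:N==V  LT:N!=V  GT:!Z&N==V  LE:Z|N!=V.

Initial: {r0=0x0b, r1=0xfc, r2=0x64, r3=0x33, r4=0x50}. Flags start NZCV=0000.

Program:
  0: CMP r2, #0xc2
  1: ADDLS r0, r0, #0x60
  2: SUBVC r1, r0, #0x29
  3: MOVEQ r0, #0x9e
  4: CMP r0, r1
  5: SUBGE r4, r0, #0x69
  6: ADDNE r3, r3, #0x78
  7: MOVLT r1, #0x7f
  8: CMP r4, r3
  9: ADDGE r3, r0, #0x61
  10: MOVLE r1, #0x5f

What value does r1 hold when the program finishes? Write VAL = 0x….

VAL = 0xfc

[0] flags=1001 → (cmp)
[1] flags=1001 LS?T → r0=0x6b
[2] flags=1001 VC?F → skip
[3] flags=1001 EQ?F → skip
[4] flags=0000 → (cmp)
[5] flags=0000 GE?T → r4=0x02
[6] flags=0000 NE?T → r3=0xab
[7] flags=0000 LT?F → skip
[8] flags=0000 → (cmp)
[9] flags=0000 GE?T → r3=0xcc
[10] flags=0000 LE?F → skip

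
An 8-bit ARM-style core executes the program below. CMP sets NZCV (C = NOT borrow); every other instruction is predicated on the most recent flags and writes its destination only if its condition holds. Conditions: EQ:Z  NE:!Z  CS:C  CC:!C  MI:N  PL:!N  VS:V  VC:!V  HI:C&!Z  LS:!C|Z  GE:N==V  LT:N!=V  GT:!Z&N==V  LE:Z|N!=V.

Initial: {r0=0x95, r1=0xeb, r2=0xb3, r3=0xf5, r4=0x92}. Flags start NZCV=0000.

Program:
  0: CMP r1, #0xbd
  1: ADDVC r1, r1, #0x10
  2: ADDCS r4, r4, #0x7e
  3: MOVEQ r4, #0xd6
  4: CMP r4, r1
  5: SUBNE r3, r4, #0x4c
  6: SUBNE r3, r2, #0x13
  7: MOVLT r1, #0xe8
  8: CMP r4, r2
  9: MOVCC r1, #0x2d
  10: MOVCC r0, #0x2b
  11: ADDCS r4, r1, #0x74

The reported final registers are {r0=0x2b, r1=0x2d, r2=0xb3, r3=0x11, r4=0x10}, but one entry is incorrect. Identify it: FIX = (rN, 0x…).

FIX = (r3, 0xa0)

[0] flags=0010 → (cmp)
[1] flags=0010 VC?T → r1=0xfb
[2] flags=0010 CS?T → r4=0x10
[3] flags=0010 EQ?F → skip
[4] flags=0000 → (cmp)
[5] flags=0000 NE?T → r3=0xc4
[6] flags=0000 NE?T → r3=0xa0
[7] flags=0000 LT?F → skip
[8] flags=0000 → (cmp)
[9] flags=0000 CC?T → r1=0x2d
[10] flags=0000 CC?T → r0=0x2b
[11] flags=0000 CS?F → skip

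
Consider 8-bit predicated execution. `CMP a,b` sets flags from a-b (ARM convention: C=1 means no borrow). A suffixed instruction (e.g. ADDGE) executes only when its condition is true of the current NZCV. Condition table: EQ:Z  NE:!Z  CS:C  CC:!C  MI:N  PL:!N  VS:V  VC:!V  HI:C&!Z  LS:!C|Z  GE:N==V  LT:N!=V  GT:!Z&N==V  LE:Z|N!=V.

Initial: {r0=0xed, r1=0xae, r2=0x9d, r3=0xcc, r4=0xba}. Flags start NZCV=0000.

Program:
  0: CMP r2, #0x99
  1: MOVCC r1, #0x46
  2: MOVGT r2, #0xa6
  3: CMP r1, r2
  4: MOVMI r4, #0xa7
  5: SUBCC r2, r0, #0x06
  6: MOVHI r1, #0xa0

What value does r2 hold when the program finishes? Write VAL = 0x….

[0] flags=0010 → (cmp)
[1] flags=0010 CC?F → skip
[2] flags=0010 GT?T → r2=0xa6
[3] flags=0010 → (cmp)
[4] flags=0010 MI?F → skip
[5] flags=0010 CC?F → skip
[6] flags=0010 HI?T → r1=0xa0

VAL = 0xa6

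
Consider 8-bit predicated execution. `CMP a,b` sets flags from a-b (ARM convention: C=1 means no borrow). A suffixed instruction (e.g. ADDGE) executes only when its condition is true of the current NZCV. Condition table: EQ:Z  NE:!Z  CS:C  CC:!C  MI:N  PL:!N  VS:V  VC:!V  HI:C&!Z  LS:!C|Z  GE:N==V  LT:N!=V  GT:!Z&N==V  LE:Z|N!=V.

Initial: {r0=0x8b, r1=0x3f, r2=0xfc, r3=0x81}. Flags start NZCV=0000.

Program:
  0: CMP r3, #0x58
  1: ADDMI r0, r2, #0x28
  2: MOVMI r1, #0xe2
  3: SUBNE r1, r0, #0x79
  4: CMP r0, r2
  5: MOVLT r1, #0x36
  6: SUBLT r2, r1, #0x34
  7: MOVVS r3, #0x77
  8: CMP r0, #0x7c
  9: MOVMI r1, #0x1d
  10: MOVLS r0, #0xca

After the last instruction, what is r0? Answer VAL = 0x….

0: ✓ CMP  NZCV=0011
1: · ADDMI
2: · MOVMI
3: ✓ SUBNE  r1←0x12
4: ✓ CMP  NZCV=1000
5: ✓ MOVLT  r1←0x36
6: ✓ SUBLT  r2←0x02
7: · MOVVS
8: ✓ CMP  NZCV=0011
9: · MOVMI
10: · MOVLS

VAL = 0x8b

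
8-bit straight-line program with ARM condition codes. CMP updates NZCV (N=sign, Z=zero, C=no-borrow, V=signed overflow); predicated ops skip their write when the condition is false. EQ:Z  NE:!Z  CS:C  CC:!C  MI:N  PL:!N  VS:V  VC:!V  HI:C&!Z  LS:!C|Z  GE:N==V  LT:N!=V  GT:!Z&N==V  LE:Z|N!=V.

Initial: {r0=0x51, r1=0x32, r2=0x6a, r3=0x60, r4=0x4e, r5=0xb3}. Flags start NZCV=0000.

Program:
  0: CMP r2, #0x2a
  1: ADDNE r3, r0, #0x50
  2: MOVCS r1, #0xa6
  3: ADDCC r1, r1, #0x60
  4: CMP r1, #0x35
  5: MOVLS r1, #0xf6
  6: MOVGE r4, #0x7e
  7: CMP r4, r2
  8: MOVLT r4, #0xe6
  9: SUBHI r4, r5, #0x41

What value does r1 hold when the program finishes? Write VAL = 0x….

0: ✓ CMP  NZCV=0010
1: ✓ ADDNE  r3←0xa1
2: ✓ MOVCS  r1←0xa6
3: · ADDCC
4: ✓ CMP  NZCV=0011
5: · MOVLS
6: · MOVGE
7: ✓ CMP  NZCV=1000
8: ✓ MOVLT  r4←0xe6
9: · SUBHI

VAL = 0xa6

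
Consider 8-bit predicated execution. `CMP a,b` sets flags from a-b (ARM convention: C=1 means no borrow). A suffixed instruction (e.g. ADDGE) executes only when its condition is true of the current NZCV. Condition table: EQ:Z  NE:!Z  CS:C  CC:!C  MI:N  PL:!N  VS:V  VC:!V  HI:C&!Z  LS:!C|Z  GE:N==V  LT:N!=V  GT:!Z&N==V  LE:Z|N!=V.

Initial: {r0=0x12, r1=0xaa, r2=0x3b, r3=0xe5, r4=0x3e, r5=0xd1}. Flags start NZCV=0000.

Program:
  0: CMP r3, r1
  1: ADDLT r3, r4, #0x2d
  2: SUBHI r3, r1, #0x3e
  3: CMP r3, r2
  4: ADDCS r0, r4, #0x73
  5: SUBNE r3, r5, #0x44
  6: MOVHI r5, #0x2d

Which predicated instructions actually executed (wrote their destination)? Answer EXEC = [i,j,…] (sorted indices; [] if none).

0: ✓ CMP  NZCV=0010
1: · ADDLT
2: ✓ SUBHI  r3←0x6c
3: ✓ CMP  NZCV=0010
4: ✓ ADDCS  r0←0xb1
5: ✓ SUBNE  r3←0x8d
6: ✓ MOVHI  r5←0x2d

EXEC = [2,4,5,6]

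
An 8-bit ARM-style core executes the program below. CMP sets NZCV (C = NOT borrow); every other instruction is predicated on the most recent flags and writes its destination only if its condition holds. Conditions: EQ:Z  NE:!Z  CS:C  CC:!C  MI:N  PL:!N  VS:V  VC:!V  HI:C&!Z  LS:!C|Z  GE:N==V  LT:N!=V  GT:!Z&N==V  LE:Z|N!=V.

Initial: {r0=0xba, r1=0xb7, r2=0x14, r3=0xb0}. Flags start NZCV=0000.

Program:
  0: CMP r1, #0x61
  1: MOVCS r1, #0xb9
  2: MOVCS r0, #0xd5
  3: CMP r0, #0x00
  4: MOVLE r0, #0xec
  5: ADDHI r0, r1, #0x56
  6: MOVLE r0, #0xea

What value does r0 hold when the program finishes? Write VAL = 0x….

VAL = 0xea

[0] flags=0011 → (cmp)
[1] flags=0011 CS?T → r1=0xb9
[2] flags=0011 CS?T → r0=0xd5
[3] flags=1010 → (cmp)
[4] flags=1010 LE?T → r0=0xec
[5] flags=1010 HI?T → r0=0x0f
[6] flags=1010 LE?T → r0=0xea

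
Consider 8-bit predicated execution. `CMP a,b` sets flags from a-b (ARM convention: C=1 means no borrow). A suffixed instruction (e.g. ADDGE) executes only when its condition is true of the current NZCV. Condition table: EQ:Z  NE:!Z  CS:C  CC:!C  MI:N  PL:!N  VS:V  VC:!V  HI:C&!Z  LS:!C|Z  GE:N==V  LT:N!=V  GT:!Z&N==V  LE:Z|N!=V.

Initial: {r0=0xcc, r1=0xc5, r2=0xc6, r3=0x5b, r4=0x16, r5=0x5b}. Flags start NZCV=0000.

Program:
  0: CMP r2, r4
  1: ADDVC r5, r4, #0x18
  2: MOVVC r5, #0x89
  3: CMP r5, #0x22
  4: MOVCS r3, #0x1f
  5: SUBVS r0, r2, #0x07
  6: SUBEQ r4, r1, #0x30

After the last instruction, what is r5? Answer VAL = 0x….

0: ✓ CMP  NZCV=1010
1: ✓ ADDVC  r5←0x2e
2: ✓ MOVVC  r5←0x89
3: ✓ CMP  NZCV=0011
4: ✓ MOVCS  r3←0x1f
5: ✓ SUBVS  r0←0xbf
6: · SUBEQ

VAL = 0x89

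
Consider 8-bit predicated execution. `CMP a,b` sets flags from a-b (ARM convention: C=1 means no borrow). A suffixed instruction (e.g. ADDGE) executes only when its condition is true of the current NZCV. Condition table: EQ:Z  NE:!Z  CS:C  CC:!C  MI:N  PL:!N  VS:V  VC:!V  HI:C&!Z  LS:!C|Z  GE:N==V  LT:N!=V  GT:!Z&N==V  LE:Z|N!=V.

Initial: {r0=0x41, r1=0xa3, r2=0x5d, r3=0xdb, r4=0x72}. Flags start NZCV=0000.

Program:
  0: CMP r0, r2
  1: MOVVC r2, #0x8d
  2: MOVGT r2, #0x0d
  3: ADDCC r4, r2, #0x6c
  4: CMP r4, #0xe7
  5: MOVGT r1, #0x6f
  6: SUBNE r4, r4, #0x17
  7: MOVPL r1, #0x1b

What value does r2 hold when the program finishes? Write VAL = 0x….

[0] flags=1000 → (cmp)
[1] flags=1000 VC?T → r2=0x8d
[2] flags=1000 GT?F → skip
[3] flags=1000 CC?T → r4=0xf9
[4] flags=0010 → (cmp)
[5] flags=0010 GT?T → r1=0x6f
[6] flags=0010 NE?T → r4=0xe2
[7] flags=0010 PL?T → r1=0x1b

VAL = 0x8d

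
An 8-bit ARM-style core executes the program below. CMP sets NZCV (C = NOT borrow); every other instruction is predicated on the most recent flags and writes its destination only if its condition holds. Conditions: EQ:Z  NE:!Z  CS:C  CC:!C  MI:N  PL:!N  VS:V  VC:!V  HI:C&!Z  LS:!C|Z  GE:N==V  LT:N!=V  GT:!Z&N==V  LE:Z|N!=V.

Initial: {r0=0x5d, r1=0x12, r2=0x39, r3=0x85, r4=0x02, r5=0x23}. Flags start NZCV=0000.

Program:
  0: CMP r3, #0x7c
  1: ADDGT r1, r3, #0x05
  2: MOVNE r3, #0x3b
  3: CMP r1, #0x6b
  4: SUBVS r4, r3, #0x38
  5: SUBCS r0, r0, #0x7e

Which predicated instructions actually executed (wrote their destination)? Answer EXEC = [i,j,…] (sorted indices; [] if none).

[0] flags=0011 → (cmp)
[1] flags=0011 GT?F → skip
[2] flags=0011 NE?T → r3=0x3b
[3] flags=1000 → (cmp)
[4] flags=1000 VS?F → skip
[5] flags=1000 CS?F → skip

EXEC = [2]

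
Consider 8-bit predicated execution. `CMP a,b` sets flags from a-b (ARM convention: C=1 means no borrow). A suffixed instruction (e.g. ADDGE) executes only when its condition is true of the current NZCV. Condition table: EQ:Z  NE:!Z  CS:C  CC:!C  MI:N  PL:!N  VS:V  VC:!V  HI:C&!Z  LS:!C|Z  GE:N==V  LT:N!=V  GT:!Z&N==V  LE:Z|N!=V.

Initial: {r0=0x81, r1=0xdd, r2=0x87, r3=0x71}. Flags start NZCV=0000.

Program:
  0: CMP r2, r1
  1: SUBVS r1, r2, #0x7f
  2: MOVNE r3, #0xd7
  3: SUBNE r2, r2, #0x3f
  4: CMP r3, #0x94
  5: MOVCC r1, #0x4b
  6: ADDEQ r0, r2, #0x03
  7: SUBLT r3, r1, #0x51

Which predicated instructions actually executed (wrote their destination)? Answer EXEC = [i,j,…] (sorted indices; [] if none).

EXEC = [2,3]

0: ✓ CMP  NZCV=1000
1: · SUBVS
2: ✓ MOVNE  r3←0xd7
3: ✓ SUBNE  r2←0x48
4: ✓ CMP  NZCV=0010
5: · MOVCC
6: · ADDEQ
7: · SUBLT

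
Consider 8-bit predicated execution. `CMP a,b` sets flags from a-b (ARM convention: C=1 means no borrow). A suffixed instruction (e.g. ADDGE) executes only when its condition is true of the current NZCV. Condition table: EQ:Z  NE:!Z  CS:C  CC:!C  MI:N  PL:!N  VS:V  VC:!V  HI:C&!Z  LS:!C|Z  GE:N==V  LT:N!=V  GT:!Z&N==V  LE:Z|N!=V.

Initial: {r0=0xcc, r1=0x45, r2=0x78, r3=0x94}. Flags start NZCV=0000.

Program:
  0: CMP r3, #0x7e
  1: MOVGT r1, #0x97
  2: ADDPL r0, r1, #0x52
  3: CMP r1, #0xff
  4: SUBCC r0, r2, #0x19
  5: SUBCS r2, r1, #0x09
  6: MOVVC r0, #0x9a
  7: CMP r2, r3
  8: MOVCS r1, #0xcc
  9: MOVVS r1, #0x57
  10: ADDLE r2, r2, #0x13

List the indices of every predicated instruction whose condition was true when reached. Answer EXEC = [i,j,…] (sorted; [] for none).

[0] flags=0011 → (cmp)
[1] flags=0011 GT?F → skip
[2] flags=0011 PL?T → r0=0x97
[3] flags=0000 → (cmp)
[4] flags=0000 CC?T → r0=0x5f
[5] flags=0000 CS?F → skip
[6] flags=0000 VC?T → r0=0x9a
[7] flags=1001 → (cmp)
[8] flags=1001 CS?F → skip
[9] flags=1001 VS?T → r1=0x57
[10] flags=1001 LE?F → skip

EXEC = [2,4,6,9]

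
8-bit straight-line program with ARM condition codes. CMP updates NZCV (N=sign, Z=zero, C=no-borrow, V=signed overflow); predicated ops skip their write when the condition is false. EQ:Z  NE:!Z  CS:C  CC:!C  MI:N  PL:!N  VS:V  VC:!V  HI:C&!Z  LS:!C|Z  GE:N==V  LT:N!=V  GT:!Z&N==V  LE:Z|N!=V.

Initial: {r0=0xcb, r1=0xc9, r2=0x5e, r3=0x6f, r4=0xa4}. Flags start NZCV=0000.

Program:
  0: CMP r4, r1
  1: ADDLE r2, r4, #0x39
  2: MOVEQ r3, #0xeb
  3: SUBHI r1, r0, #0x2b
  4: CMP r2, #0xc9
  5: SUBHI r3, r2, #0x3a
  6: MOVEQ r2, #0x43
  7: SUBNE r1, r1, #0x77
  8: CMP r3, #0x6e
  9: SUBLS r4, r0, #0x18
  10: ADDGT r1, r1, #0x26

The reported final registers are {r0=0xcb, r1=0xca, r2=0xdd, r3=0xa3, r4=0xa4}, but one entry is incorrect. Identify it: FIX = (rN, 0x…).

FIX = (r1, 0x52)

0: ✓ CMP  NZCV=1000
1: ✓ ADDLE  r2←0xdd
2: · MOVEQ
3: · SUBHI
4: ✓ CMP  NZCV=0010
5: ✓ SUBHI  r3←0xa3
6: · MOVEQ
7: ✓ SUBNE  r1←0x52
8: ✓ CMP  NZCV=0011
9: · SUBLS
10: · ADDGT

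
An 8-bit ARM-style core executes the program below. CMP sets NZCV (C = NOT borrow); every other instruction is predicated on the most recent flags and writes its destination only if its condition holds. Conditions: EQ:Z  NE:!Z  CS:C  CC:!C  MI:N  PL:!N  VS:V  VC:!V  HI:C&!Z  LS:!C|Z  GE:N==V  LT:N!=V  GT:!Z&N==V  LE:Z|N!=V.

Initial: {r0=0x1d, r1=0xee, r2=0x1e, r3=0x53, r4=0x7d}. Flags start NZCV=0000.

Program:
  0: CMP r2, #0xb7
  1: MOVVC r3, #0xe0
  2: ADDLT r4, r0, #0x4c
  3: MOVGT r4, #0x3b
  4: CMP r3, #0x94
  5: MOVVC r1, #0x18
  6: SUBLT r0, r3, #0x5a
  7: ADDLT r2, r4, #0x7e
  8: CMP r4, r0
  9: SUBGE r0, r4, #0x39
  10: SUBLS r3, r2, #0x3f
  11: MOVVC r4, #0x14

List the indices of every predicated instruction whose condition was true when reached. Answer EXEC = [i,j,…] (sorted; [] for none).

0: ✓ CMP  NZCV=0000
1: ✓ MOVVC  r3←0xe0
2: · ADDLT
3: ✓ MOVGT  r4←0x3b
4: ✓ CMP  NZCV=0010
5: ✓ MOVVC  r1←0x18
6: · SUBLT
7: · ADDLT
8: ✓ CMP  NZCV=0010
9: ✓ SUBGE  r0←0x02
10: · SUBLS
11: ✓ MOVVC  r4←0x14

EXEC = [1,3,5,9,11]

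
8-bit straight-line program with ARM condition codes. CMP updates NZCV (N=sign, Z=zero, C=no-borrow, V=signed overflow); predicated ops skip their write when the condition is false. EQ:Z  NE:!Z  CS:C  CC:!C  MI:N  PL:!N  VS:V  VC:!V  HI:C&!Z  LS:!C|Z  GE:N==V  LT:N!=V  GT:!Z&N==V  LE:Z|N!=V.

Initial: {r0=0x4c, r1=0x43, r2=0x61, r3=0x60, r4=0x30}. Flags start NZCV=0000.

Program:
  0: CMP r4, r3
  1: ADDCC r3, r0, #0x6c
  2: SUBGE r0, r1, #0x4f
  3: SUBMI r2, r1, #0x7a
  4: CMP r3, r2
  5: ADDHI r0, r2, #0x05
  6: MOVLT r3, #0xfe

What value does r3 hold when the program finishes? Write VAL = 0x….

VAL = 0xfe

[0] flags=1000 → (cmp)
[1] flags=1000 CC?T → r3=0xb8
[2] flags=1000 GE?F → skip
[3] flags=1000 MI?T → r2=0xc9
[4] flags=1000 → (cmp)
[5] flags=1000 HI?F → skip
[6] flags=1000 LT?T → r3=0xfe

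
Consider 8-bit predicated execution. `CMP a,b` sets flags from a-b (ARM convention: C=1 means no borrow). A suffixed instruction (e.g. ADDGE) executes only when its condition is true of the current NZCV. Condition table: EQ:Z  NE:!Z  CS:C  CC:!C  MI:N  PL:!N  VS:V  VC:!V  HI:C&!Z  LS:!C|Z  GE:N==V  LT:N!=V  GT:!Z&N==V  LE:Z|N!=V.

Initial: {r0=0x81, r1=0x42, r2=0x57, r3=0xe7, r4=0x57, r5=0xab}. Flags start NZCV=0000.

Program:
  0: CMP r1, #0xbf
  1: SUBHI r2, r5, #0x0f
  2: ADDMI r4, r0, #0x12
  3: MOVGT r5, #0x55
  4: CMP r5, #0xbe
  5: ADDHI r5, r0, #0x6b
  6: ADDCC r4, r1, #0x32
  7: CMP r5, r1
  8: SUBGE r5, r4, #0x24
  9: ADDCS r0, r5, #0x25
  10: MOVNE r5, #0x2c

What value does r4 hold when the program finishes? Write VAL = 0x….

VAL = 0x74

[0] flags=1001 → (cmp)
[1] flags=1001 HI?F → skip
[2] flags=1001 MI?T → r4=0x93
[3] flags=1001 GT?T → r5=0x55
[4] flags=1001 → (cmp)
[5] flags=1001 HI?F → skip
[6] flags=1001 CC?T → r4=0x74
[7] flags=0010 → (cmp)
[8] flags=0010 GE?T → r5=0x50
[9] flags=0010 CS?T → r0=0x75
[10] flags=0010 NE?T → r5=0x2c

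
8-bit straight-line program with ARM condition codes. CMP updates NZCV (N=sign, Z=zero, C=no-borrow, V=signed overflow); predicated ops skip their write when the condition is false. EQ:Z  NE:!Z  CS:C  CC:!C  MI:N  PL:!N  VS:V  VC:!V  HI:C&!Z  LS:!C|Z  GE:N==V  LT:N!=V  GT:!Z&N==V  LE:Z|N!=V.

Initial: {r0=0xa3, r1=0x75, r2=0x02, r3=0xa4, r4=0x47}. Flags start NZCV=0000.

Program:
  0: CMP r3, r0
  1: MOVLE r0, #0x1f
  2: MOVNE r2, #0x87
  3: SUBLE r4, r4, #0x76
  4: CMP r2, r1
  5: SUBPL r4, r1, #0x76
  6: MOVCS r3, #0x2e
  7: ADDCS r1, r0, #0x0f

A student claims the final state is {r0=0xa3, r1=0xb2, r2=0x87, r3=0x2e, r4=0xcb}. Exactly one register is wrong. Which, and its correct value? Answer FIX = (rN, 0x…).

FIX = (r4, 0xff)

[0] flags=0010 → (cmp)
[1] flags=0010 LE?F → skip
[2] flags=0010 NE?T → r2=0x87
[3] flags=0010 LE?F → skip
[4] flags=0011 → (cmp)
[5] flags=0011 PL?T → r4=0xff
[6] flags=0011 CS?T → r3=0x2e
[7] flags=0011 CS?T → r1=0xb2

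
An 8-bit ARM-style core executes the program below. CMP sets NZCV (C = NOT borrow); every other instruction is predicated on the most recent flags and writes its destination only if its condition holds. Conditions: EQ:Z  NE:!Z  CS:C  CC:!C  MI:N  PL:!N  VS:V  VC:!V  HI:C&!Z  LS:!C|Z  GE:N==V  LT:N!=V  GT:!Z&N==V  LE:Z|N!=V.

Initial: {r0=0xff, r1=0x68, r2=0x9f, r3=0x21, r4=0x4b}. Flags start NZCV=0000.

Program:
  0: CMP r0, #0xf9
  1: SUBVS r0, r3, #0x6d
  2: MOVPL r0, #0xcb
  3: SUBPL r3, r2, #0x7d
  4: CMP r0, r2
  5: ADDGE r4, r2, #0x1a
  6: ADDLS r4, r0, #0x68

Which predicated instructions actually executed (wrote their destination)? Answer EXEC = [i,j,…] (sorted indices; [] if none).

EXEC = [2,3,5]

0: ✓ CMP  NZCV=0010
1: · SUBVS
2: ✓ MOVPL  r0←0xcb
3: ✓ SUBPL  r3←0x22
4: ✓ CMP  NZCV=0010
5: ✓ ADDGE  r4←0xb9
6: · ADDLS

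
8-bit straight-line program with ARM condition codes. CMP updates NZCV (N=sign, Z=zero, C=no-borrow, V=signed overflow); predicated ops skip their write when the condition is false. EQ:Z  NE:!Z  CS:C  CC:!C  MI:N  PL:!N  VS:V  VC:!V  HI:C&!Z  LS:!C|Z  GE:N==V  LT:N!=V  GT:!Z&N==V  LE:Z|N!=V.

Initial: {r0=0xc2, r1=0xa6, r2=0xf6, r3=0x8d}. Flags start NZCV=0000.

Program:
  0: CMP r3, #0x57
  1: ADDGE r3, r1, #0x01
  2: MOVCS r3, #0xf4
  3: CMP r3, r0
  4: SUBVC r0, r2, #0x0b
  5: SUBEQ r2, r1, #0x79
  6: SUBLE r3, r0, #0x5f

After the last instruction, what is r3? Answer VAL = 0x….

VAL = 0xf4

0: ✓ CMP  NZCV=0011
1: · ADDGE
2: ✓ MOVCS  r3←0xf4
3: ✓ CMP  NZCV=0010
4: ✓ SUBVC  r0←0xeb
5: · SUBEQ
6: · SUBLE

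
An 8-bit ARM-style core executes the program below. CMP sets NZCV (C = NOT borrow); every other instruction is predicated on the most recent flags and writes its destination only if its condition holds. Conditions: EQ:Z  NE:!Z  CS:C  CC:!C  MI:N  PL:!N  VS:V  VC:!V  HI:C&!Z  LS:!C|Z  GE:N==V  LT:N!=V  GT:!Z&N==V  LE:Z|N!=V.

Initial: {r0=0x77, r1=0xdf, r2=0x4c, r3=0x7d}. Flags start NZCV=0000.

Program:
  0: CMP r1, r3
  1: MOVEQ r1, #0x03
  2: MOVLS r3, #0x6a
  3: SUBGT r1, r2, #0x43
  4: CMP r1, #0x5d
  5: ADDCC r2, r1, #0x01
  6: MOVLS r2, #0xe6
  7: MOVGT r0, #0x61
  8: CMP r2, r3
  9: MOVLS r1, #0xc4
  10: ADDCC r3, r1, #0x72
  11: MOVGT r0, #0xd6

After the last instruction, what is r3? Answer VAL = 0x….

0: ✓ CMP  NZCV=0011
1: · MOVEQ
2: · MOVLS
3: · SUBGT
4: ✓ CMP  NZCV=1010
5: · ADDCC
6: · MOVLS
7: · MOVGT
8: ✓ CMP  NZCV=1000
9: ✓ MOVLS  r1←0xc4
10: ✓ ADDCC  r3←0x36
11: · MOVGT

VAL = 0x36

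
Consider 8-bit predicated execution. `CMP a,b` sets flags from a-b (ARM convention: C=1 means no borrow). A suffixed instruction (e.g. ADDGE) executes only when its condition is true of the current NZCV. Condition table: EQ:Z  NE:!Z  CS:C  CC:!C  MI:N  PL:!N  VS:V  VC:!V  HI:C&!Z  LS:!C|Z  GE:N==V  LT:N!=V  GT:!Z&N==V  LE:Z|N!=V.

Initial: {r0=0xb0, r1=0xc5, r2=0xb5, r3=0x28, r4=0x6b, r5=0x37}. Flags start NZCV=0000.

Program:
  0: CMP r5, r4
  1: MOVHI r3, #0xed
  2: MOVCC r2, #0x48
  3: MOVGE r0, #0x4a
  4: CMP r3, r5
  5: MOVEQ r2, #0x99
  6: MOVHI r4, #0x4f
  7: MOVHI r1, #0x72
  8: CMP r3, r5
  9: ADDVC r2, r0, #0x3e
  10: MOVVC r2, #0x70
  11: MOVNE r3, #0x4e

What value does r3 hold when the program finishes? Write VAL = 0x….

VAL = 0x4e

[0] flags=1000 → (cmp)
[1] flags=1000 HI?F → skip
[2] flags=1000 CC?T → r2=0x48
[3] flags=1000 GE?F → skip
[4] flags=1000 → (cmp)
[5] flags=1000 EQ?F → skip
[6] flags=1000 HI?F → skip
[7] flags=1000 HI?F → skip
[8] flags=1000 → (cmp)
[9] flags=1000 VC?T → r2=0xee
[10] flags=1000 VC?T → r2=0x70
[11] flags=1000 NE?T → r3=0x4e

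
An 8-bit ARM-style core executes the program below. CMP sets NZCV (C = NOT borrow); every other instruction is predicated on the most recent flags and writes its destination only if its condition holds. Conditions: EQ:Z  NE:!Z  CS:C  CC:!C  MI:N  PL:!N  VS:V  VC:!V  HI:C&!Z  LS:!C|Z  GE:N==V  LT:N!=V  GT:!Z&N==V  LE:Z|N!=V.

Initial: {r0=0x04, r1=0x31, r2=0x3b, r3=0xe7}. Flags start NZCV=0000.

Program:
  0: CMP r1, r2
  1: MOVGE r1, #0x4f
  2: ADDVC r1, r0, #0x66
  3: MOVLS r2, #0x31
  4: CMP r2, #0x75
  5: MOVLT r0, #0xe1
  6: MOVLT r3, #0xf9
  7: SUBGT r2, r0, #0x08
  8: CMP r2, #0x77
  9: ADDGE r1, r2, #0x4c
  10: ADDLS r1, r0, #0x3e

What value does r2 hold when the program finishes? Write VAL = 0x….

VAL = 0x31

0: ✓ CMP  NZCV=1000
1: · MOVGE
2: ✓ ADDVC  r1←0x6a
3: ✓ MOVLS  r2←0x31
4: ✓ CMP  NZCV=1000
5: ✓ MOVLT  r0←0xe1
6: ✓ MOVLT  r3←0xf9
7: · SUBGT
8: ✓ CMP  NZCV=1000
9: · ADDGE
10: ✓ ADDLS  r1←0x1f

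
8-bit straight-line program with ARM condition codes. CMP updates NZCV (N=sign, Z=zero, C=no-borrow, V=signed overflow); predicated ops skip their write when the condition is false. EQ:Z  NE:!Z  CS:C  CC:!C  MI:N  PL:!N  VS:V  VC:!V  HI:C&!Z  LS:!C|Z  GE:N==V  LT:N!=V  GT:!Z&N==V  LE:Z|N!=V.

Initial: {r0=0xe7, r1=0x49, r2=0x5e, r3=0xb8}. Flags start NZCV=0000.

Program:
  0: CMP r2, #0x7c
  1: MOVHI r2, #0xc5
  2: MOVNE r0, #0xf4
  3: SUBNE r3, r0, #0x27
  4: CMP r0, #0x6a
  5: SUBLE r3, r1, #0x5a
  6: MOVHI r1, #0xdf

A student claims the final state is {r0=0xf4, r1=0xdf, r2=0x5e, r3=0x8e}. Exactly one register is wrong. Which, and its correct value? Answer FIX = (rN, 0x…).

FIX = (r3, 0xef)

0: ✓ CMP  NZCV=1000
1: · MOVHI
2: ✓ MOVNE  r0←0xf4
3: ✓ SUBNE  r3←0xcd
4: ✓ CMP  NZCV=1010
5: ✓ SUBLE  r3←0xef
6: ✓ MOVHI  r1←0xdf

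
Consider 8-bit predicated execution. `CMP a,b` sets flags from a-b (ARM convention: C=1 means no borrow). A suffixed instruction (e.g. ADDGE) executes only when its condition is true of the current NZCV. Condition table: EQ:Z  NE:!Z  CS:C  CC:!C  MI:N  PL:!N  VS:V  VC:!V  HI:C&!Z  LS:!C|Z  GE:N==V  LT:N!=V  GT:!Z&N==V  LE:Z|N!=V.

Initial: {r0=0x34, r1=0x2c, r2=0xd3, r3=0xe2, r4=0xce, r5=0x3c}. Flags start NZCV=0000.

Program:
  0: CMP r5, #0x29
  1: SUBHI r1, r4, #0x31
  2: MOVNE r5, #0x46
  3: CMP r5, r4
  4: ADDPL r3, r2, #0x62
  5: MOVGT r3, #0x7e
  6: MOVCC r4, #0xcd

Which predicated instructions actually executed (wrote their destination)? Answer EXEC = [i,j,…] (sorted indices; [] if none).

[0] flags=0010 → (cmp)
[1] flags=0010 HI?T → r1=0x9d
[2] flags=0010 NE?T → r5=0x46
[3] flags=0000 → (cmp)
[4] flags=0000 PL?T → r3=0x35
[5] flags=0000 GT?T → r3=0x7e
[6] flags=0000 CC?T → r4=0xcd

EXEC = [1,2,4,5,6]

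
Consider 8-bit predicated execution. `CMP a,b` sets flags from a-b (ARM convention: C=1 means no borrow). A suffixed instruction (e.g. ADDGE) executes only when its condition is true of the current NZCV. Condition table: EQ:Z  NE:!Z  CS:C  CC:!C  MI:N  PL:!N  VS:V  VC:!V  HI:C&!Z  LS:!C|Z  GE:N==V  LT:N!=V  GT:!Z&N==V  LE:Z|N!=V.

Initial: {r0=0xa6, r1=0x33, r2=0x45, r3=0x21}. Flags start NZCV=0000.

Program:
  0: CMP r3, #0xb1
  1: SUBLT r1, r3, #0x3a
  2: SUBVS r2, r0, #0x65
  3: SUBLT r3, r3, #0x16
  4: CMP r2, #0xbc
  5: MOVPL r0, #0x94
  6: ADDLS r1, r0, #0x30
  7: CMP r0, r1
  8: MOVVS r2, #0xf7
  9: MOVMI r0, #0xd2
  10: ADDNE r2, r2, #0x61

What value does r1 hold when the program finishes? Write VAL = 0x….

VAL = 0xd6

0: ✓ CMP  NZCV=0000
1: · SUBLT
2: · SUBVS
3: · SUBLT
4: ✓ CMP  NZCV=1001
5: · MOVPL
6: ✓ ADDLS  r1←0xd6
7: ✓ CMP  NZCV=1000
8: · MOVVS
9: ✓ MOVMI  r0←0xd2
10: ✓ ADDNE  r2←0xa6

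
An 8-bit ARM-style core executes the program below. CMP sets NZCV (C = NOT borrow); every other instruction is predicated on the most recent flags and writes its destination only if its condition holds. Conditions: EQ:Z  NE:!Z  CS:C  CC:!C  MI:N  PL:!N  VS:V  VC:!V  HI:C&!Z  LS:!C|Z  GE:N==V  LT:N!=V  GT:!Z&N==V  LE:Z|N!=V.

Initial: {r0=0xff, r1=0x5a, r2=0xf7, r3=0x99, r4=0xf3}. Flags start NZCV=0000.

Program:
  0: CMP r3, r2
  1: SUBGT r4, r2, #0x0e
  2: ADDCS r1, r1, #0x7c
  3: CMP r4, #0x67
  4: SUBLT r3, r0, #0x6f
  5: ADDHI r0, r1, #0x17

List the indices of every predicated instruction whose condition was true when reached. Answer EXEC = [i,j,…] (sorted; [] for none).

EXEC = [4,5]

0: ✓ CMP  NZCV=1000
1: · SUBGT
2: · ADDCS
3: ✓ CMP  NZCV=1010
4: ✓ SUBLT  r3←0x90
5: ✓ ADDHI  r0←0x71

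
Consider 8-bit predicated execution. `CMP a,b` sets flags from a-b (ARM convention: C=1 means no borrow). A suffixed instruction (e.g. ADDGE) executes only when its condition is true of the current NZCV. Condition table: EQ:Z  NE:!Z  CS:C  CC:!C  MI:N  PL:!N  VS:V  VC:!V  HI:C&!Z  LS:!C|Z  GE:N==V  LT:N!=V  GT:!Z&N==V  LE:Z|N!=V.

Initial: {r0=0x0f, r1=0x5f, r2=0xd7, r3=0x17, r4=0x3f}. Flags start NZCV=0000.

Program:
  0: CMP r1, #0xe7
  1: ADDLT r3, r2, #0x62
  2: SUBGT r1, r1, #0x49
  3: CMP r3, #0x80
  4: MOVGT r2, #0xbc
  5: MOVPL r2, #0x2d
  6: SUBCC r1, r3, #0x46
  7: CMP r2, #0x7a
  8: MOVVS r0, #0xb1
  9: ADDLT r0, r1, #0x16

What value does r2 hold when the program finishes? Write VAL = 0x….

VAL = 0xbc

0: ✓ CMP  NZCV=0000
1: · ADDLT
2: ✓ SUBGT  r1←0x16
3: ✓ CMP  NZCV=1001
4: ✓ MOVGT  r2←0xbc
5: · MOVPL
6: ✓ SUBCC  r1←0xd1
7: ✓ CMP  NZCV=0011
8: ✓ MOVVS  r0←0xb1
9: ✓ ADDLT  r0←0xe7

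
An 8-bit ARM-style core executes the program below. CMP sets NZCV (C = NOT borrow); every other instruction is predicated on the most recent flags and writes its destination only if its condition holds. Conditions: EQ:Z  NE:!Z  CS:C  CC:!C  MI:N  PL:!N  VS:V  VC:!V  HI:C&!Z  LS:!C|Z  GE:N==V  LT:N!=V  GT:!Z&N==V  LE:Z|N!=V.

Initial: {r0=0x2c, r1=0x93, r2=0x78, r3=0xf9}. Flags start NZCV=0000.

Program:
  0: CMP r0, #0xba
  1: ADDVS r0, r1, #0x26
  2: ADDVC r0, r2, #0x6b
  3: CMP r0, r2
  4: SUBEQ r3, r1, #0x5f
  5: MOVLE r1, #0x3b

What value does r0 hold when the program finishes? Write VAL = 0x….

VAL = 0xe3

0: ✓ CMP  NZCV=0000
1: · ADDVS
2: ✓ ADDVC  r0←0xe3
3: ✓ CMP  NZCV=0011
4: · SUBEQ
5: ✓ MOVLE  r1←0x3b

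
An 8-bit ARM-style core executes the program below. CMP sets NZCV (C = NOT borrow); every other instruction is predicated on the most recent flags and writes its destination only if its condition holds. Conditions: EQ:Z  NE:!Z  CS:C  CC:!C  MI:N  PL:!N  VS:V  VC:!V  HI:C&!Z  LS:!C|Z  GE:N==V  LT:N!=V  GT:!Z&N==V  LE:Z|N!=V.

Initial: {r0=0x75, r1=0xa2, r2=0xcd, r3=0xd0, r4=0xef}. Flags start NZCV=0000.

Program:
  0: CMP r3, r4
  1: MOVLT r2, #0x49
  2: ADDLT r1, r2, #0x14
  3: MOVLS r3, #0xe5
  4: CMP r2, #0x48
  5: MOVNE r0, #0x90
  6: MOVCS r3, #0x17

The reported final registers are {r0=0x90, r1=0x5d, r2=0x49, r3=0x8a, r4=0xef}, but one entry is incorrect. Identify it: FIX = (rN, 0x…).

[0] flags=1000 → (cmp)
[1] flags=1000 LT?T → r2=0x49
[2] flags=1000 LT?T → r1=0x5d
[3] flags=1000 LS?T → r3=0xe5
[4] flags=0010 → (cmp)
[5] flags=0010 NE?T → r0=0x90
[6] flags=0010 CS?T → r3=0x17

FIX = (r3, 0x17)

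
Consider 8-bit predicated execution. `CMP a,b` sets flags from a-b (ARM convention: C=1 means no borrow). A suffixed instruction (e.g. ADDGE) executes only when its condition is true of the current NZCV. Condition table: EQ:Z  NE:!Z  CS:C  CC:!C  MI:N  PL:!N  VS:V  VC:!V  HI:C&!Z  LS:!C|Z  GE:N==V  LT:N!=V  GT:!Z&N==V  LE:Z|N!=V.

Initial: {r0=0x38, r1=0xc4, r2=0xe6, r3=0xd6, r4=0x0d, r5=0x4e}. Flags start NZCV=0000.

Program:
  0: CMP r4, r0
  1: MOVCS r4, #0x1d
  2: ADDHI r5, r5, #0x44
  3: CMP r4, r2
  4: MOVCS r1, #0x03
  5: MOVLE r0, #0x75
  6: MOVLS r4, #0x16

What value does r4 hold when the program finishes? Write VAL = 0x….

[0] flags=1000 → (cmp)
[1] flags=1000 CS?F → skip
[2] flags=1000 HI?F → skip
[3] flags=0000 → (cmp)
[4] flags=0000 CS?F → skip
[5] flags=0000 LE?F → skip
[6] flags=0000 LS?T → r4=0x16

VAL = 0x16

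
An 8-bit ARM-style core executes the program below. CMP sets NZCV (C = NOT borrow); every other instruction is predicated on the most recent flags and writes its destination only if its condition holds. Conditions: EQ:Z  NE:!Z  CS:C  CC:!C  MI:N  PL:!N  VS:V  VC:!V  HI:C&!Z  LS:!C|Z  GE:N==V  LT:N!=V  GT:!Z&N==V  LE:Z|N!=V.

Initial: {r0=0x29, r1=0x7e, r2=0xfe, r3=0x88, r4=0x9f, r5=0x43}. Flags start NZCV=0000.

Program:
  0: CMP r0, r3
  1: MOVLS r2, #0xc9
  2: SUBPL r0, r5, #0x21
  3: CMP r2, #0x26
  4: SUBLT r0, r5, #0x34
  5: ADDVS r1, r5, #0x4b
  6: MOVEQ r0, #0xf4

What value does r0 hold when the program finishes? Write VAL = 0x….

VAL = 0x0f

[0] flags=1001 → (cmp)
[1] flags=1001 LS?T → r2=0xc9
[2] flags=1001 PL?F → skip
[3] flags=1010 → (cmp)
[4] flags=1010 LT?T → r0=0x0f
[5] flags=1010 VS?F → skip
[6] flags=1010 EQ?F → skip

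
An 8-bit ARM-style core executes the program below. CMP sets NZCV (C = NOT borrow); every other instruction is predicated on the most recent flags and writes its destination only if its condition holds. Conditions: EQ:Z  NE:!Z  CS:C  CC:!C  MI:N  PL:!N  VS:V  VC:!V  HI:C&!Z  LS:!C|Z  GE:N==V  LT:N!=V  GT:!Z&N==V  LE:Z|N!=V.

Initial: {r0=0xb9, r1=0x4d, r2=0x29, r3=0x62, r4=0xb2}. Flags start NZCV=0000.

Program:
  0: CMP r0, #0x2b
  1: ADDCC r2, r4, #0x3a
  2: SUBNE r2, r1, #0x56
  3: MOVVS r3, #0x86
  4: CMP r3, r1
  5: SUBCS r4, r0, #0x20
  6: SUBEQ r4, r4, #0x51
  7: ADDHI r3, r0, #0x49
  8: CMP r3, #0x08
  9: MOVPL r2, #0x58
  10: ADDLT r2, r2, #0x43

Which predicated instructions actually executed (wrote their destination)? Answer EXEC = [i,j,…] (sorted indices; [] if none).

EXEC = [2,5,7,10]

0: ✓ CMP  NZCV=1010
1: · ADDCC
2: ✓ SUBNE  r2←0xf7
3: · MOVVS
4: ✓ CMP  NZCV=0010
5: ✓ SUBCS  r4←0x99
6: · SUBEQ
7: ✓ ADDHI  r3←0x02
8: ✓ CMP  NZCV=1000
9: · MOVPL
10: ✓ ADDLT  r2←0x3a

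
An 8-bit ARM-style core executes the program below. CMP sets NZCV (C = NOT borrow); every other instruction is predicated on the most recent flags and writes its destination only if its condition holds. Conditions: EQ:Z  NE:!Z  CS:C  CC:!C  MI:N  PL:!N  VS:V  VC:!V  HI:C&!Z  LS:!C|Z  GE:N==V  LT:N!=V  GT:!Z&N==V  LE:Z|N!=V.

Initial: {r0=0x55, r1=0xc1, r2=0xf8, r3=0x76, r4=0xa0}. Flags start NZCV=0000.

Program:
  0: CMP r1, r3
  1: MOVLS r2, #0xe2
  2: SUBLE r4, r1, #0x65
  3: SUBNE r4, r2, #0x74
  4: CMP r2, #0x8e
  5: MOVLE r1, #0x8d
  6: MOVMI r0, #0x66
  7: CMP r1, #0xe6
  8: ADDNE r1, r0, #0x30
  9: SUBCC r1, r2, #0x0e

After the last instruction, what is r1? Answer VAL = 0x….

0: ✓ CMP  NZCV=0011
1: · MOVLS
2: ✓ SUBLE  r4←0x5c
3: ✓ SUBNE  r4←0x84
4: ✓ CMP  NZCV=0010
5: · MOVLE
6: · MOVMI
7: ✓ CMP  NZCV=1000
8: ✓ ADDNE  r1←0x85
9: ✓ SUBCC  r1←0xea

VAL = 0xea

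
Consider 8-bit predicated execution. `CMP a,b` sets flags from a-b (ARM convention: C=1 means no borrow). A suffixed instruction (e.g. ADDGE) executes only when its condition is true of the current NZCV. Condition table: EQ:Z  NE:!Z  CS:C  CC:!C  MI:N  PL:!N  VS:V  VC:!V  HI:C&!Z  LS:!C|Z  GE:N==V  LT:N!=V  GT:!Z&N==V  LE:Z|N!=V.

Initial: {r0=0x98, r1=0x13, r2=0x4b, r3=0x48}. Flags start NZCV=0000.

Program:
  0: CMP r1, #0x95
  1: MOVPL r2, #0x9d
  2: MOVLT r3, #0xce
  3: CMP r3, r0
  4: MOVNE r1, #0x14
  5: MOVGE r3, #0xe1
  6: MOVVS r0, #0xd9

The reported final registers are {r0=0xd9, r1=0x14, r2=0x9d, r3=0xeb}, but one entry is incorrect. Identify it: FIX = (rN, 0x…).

[0] flags=0000 → (cmp)
[1] flags=0000 PL?T → r2=0x9d
[2] flags=0000 LT?F → skip
[3] flags=1001 → (cmp)
[4] flags=1001 NE?T → r1=0x14
[5] flags=1001 GE?T → r3=0xe1
[6] flags=1001 VS?T → r0=0xd9

FIX = (r3, 0xe1)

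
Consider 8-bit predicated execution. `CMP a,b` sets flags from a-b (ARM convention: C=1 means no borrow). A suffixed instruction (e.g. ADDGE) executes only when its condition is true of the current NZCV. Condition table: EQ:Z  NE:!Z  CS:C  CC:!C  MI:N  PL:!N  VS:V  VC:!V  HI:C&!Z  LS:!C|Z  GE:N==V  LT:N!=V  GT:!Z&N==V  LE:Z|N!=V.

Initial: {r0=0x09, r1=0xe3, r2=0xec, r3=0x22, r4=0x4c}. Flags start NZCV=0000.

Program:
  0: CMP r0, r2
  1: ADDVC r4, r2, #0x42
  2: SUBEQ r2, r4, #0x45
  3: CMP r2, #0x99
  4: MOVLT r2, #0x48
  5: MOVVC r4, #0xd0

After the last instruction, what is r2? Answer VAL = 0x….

0: ✓ CMP  NZCV=0000
1: ✓ ADDVC  r4←0x2e
2: · SUBEQ
3: ✓ CMP  NZCV=0010
4: · MOVLT
5: ✓ MOVVC  r4←0xd0

VAL = 0xec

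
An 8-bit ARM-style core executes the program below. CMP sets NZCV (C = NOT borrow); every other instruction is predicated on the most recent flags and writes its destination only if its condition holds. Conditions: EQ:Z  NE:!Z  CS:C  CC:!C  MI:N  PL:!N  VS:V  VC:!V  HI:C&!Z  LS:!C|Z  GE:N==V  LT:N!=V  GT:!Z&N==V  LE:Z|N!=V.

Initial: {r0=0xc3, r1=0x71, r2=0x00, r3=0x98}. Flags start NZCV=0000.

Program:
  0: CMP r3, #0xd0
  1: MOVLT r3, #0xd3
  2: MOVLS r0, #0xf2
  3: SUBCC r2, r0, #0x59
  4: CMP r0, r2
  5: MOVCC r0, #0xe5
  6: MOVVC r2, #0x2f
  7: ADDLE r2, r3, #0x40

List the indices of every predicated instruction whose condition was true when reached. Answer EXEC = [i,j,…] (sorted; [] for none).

EXEC = [1,2,3,6]

0: ✓ CMP  NZCV=1000
1: ✓ MOVLT  r3←0xd3
2: ✓ MOVLS  r0←0xf2
3: ✓ SUBCC  r2←0x99
4: ✓ CMP  NZCV=0010
5: · MOVCC
6: ✓ MOVVC  r2←0x2f
7: · ADDLE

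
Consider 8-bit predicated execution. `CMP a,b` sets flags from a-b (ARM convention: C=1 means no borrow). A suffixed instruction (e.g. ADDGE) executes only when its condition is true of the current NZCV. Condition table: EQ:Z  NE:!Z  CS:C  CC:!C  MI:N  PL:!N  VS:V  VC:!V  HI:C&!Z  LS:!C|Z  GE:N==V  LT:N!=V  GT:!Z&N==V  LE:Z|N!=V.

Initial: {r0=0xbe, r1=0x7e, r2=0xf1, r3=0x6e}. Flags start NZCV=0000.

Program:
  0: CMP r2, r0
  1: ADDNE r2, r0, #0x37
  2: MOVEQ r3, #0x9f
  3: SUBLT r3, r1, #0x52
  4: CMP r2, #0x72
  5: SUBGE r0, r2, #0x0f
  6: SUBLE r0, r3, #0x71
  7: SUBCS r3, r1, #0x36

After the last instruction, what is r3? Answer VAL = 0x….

[0] flags=0010 → (cmp)
[1] flags=0010 NE?T → r2=0xf5
[2] flags=0010 EQ?F → skip
[3] flags=0010 LT?F → skip
[4] flags=1010 → (cmp)
[5] flags=1010 GE?F → skip
[6] flags=1010 LE?T → r0=0xfd
[7] flags=1010 CS?T → r3=0x48

VAL = 0x48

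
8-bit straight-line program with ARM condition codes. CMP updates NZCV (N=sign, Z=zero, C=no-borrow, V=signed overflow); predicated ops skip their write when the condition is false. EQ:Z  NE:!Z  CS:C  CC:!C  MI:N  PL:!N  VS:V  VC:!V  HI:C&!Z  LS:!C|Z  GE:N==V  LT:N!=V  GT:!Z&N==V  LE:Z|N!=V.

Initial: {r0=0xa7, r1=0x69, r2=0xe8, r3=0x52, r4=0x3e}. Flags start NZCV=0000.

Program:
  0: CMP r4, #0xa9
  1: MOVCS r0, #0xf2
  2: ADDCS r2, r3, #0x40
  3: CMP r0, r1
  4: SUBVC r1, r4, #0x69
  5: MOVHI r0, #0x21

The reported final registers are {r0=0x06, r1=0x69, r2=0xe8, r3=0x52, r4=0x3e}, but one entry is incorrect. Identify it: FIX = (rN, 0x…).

[0] flags=1001 → (cmp)
[1] flags=1001 CS?F → skip
[2] flags=1001 CS?F → skip
[3] flags=0011 → (cmp)
[4] flags=0011 VC?F → skip
[5] flags=0011 HI?T → r0=0x21

FIX = (r0, 0x21)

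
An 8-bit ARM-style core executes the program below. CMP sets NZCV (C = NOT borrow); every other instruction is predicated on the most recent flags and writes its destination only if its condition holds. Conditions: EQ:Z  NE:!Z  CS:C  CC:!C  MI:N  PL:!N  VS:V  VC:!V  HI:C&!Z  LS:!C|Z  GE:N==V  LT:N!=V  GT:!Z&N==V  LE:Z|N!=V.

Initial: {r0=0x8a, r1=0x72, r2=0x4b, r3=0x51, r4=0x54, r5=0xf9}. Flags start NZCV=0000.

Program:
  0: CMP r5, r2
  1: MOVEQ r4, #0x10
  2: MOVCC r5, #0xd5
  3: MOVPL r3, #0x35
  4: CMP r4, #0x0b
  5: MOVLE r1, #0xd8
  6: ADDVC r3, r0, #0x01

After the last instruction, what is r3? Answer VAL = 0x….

VAL = 0x8b

0: ✓ CMP  NZCV=1010
1: · MOVEQ
2: · MOVCC
3: · MOVPL
4: ✓ CMP  NZCV=0010
5: · MOVLE
6: ✓ ADDVC  r3←0x8b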